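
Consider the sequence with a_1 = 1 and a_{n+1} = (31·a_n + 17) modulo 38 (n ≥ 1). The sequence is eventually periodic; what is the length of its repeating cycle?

Listing terms: a_1 = 1,  a_2 = 10,  a_3 = 23,  a_4 = 8,  a_5 = 37,  a_6 = 24,  a_7 = 1.
Since a_7 = a_1 = 1, the sequence is periodic with period 6.

6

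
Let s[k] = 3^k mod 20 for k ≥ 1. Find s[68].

1

We have s[1] = 3,  s[2] = 9,  s[3] = 7,  s[4] = 1,  s[5] = 3.
The sequence repeats with period 4.
So s[68] = s[1 + ((68-1) mod 4)] = s[4] = 1.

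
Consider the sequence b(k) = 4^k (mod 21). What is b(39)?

We have b(0) = 1, b(1) = 4, b(2) = 16, b(3) = 1.
Since b(3) = b(0) = 1, the sequence is periodic with period 3.
So b(39) = b(0 + ((39-0) mod 3)) = b(0) = 1.

1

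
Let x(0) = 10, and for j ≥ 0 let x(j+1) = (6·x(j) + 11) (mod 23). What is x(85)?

15

Listing terms: x(0) = 10,  x(1) = 2,  x(2) = 0,  x(3) = 11,  x(4) = 8,  x(5) = 13,  x(6) = 20,  x(7) = 16,  x(8) = 15,  x(9) = 9,  x(10) = 19,  x(11) = 10.
Since x(11) = x(0) = 10, the sequence is periodic with period 11.
So x(85) = x(0 + ((85-0) mod 11)) = x(8) = 15.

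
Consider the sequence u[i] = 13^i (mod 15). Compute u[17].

13

Computing terms: u[1] = 13, u[2] = 4, u[3] = 7, u[4] = 1, u[5] = 13.
Since u[5] = u[1] = 13, the sequence is periodic with period 4.
(17 - 1) mod 4 = 0, so u[17] = u[1] = 13.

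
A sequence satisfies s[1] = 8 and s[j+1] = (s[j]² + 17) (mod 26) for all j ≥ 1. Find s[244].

We have s[1] = 8,  s[2] = 3,  s[3] = 0,  s[4] = 17,  s[5] = 20,  s[6] = 1,  s[7] = 18,  s[8] = 3.
Since s[8] = s[2] = 3, the sequence is eventually periodic: after a pre-period of length 1 it cycles with period 6.
For j ≥ 2, s[j] depends only on (j - 2) mod 6. (244 - 2) mod 6 = 2, so s[244] = s[4] = 17.

17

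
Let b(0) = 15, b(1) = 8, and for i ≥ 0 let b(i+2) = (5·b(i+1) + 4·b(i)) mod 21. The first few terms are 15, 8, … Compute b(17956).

We have b(0) = 15,  b(1) = 8,  b(2) = 16,  b(3) = 7,  b(4) = 15,  b(5) = 19,  b(6) = 8,  b(7) = 11,  b(8) = 3,  b(9) = 17,  b(10) = 13,  b(11) = 7,  b(12) = 3,  b(13) = 1,  b(14) = 17,  b(15) = 5,  b(16) = 9,  b(17) = 2,  b(18) = 4,  b(19) = 7,  b(20) = 9,  b(21) = 10,  b(22) = 2,  b(23) = 8,  b(24) = 6,  b(25) = 20,  b(26) = 19,  b(27) = 7,  b(28) = 6,  b(29) = 16,  b(30) = 20,  b(31) = 17,  b(32) = 18,  b(33) = 11,  b(34) = 1,  b(35) = 7,  b(36) = 18,  b(37) = 13,  b(38) = 11,  b(39) = 2,  b(40) = 12,  b(41) = 5,  b(42) = 10,  b(43) = 7,  b(44) = 12,  b(45) = 4,  b(46) = 5,  b(47) = 20,  b(48) = 15,  b(49) = 8.
Since (b(48), b(49)) = (b(0), b(1)) = (15, 8) (two consecutive terms determine the rest), the sequence is periodic with period 48.
(17956 - 0) mod 48 = 4, so b(17956) = b(4) = 15.

15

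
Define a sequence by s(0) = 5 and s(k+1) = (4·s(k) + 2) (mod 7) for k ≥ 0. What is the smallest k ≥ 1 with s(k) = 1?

1

We have s(0) = 5; s(1) = 1; s(2) = 6; s(3) = 5.
The sequence repeats with period 3.
The value 1 first appears (with k ≥ 1) at s(1).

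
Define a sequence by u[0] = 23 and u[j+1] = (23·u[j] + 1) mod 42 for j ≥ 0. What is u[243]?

Computing terms: u[0] = 23,  u[1] = 26,  u[2] = 11,  u[3] = 2,  u[4] = 5,  u[5] = 32,  u[6] = 23.
The sequence repeats with period 6.
(243 - 0) mod 6 = 3, so u[243] = u[3] = 2.

2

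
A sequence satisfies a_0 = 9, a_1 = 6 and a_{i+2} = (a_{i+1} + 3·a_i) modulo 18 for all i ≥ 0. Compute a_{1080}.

a_0 = 9; a_1 = 6; a_2 = 15; a_3 = 15; a_4 = 6; a_5 = 15.
Since (a_4, a_5) = (a_1, a_2) = (6, 15) (two consecutive terms determine the rest), the sequence is eventually periodic: after a pre-period of length 1 it cycles with period 3.
For i ≥ 1, a_i depends only on (i - 1) mod 3. (1080 - 1) mod 3 = 2, so a_{1080} = a_3 = 15.

15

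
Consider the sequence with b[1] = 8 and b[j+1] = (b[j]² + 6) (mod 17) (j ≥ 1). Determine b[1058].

10

Listing terms: b[1] = 8, b[2] = 2, b[3] = 10, b[4] = 4, b[5] = 5, b[6] = 14, b[7] = 15, b[8] = 10.
Since b[8] = b[3] = 10, the sequence is eventually periodic: after a pre-period of length 2 it cycles with period 5.
For j ≥ 3, b[j] depends only on (j - 3) mod 5. (1058 - 3) mod 5 = 0, so b[1058] = b[3] = 10.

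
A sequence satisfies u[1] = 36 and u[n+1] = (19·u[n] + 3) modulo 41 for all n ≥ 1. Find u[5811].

16

u[1] = 36, u[2] = 31, u[3] = 18, u[4] = 17, u[5] = 39, u[6] = 6, u[7] = 35, u[8] = 12, u[9] = 26, u[10] = 5, u[11] = 16, u[12] = 20, u[13] = 14, u[14] = 23, u[15] = 30, u[16] = 40, u[17] = 25, u[18] = 27, u[19] = 24, u[20] = 8, u[21] = 32, u[22] = 37, u[23] = 9, u[24] = 10, u[25] = 29, u[26] = 21, u[27] = 33, u[28] = 15, u[29] = 1, u[30] = 22, u[31] = 11, u[32] = 7, u[33] = 13, u[34] = 4, u[35] = 38, u[36] = 28, u[37] = 2, u[38] = 0, u[39] = 3, u[40] = 19, u[41] = 36.
Since u[41] = u[1] = 36, the sequence is periodic with period 40.
So u[5811] = u[1 + ((5811-1) mod 40)] = u[11] = 16.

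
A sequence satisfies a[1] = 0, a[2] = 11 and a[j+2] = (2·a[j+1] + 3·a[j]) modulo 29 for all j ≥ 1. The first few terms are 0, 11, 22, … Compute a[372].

14

Computing terms: a[1] = 0; a[2] = 11; a[3] = 22; a[4] = 19; a[5] = 17; a[6] = 4; a[7] = 1; a[8] = 14; a[9] = 2; a[10] = 17; a[11] = 11; a[12] = 15; a[13] = 5; a[14] = 26; a[15] = 9; a[16] = 9; a[17] = 16; a[18] = 1; a[19] = 21; a[20] = 16; a[21] = 8; a[22] = 6; a[23] = 7; a[24] = 3; a[25] = 27; a[26] = 5; a[27] = 4; a[28] = 23; a[29] = 0; a[30] = 11.
Since (a[29], a[30]) = (a[1], a[2]) = (0, 11) (two consecutive terms determine the rest), the sequence is periodic with period 28.
So a[372] = a[1 + ((372-1) mod 28)] = a[8] = 14.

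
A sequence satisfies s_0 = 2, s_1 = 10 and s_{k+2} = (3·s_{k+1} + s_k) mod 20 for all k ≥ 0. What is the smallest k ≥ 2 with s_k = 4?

Listing terms: s_0 = 2; s_1 = 10; s_2 = 12; s_3 = 6; s_4 = 10; s_5 = 16; s_6 = 18; s_7 = 10; s_8 = 8; s_9 = 14; s_{10} = 10; s_{11} = 4; s_{12} = 2; s_{13} = 10.
Since (s_{12}, s_{13}) = (s_0, s_1) = (2, 10) (two consecutive terms determine the rest), the sequence is periodic with period 12.
The value 4 first appears (with k ≥ 2) at s_{11}.

11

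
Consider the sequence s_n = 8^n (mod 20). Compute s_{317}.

Computing terms: s_0 = 1, s_1 = 8, s_2 = 4, s_3 = 12, s_4 = 16, s_5 = 8.
Since s_5 = s_1 = 8, the sequence is eventually periodic: after a pre-period of length 1 it cycles with period 4.
For n ≥ 1, s_n depends only on (n - 1) mod 4. (317 - 1) mod 4 = 0, so s_{317} = s_1 = 8.

8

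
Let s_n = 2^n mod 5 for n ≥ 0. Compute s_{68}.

1

Listing terms: s_0 = 1; s_1 = 2; s_2 = 4; s_3 = 3; s_4 = 1.
The sequence repeats with period 4.
So s_{68} = s_{0 + ((68-0) mod 4)} = s_0 = 1.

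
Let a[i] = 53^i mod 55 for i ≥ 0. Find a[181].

53

a[0] = 1; a[1] = 53; a[2] = 4; a[3] = 47; a[4] = 16; a[5] = 23; a[6] = 9; a[7] = 37; a[8] = 36; a[9] = 38; a[10] = 34; a[11] = 42; a[12] = 26; a[13] = 3; a[14] = 49; a[15] = 12; a[16] = 31; a[17] = 48; a[18] = 14; a[19] = 27; a[20] = 1.
The sequence repeats with period 20.
So a[181] = a[0 + ((181-0) mod 20)] = a[1] = 53.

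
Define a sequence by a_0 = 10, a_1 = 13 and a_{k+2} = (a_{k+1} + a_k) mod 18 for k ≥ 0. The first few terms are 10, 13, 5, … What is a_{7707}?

a_0 = 10, a_1 = 13, a_2 = 5, a_3 = 0, a_4 = 5, a_5 = 5, a_6 = 10, a_7 = 15, a_8 = 7, a_9 = 4, a_{10} = 11, a_{11} = 15, a_{12} = 8, a_{13} = 5, a_{14} = 13, a_{15} = 0, a_{16} = 13, a_{17} = 13, a_{18} = 8, a_{19} = 3, a_{20} = 11, a_{21} = 14, a_{22} = 7, a_{23} = 3, a_{24} = 10, a_{25} = 13.
The sequence repeats with period 24.
(7707 - 0) mod 24 = 3, so a_{7707} = a_3 = 0.

0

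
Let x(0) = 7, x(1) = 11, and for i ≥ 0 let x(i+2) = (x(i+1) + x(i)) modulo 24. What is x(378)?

3

Computing terms: x(0) = 7; x(1) = 11; x(2) = 18; x(3) = 5; x(4) = 23; x(5) = 4; x(6) = 3; x(7) = 7; x(8) = 10; x(9) = 17; x(10) = 3; x(11) = 20; x(12) = 23; x(13) = 19; x(14) = 18; x(15) = 13; x(16) = 7; x(17) = 20; x(18) = 3; x(19) = 23; x(20) = 2; x(21) = 1; x(22) = 3; x(23) = 4; x(24) = 7; x(25) = 11.
The sequence repeats with period 24.
So x(378) = x(0 + ((378-0) mod 24)) = x(18) = 3.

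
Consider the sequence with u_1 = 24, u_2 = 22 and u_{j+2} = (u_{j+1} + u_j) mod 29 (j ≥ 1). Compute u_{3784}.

10

Computing terms: u_1 = 24; u_2 = 22; u_3 = 17; u_4 = 10; u_5 = 27; u_6 = 8; u_7 = 6; u_8 = 14; u_9 = 20; u_{10} = 5; u_{11} = 25; u_{12} = 1; u_{13} = 26; u_{14} = 27; u_{15} = 24; u_{16} = 22.
Since (u_{15}, u_{16}) = (u_1, u_2) = (24, 22) (two consecutive terms determine the rest), the sequence is periodic with period 14.
(3784 - 1) mod 14 = 3, so u_{3784} = u_4 = 10.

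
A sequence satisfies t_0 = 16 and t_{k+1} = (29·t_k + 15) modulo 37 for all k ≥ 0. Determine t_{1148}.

We have t_0 = 16,  t_1 = 35,  t_2 = 31,  t_3 = 26,  t_4 = 29,  t_5 = 5,  t_6 = 12,  t_7 = 30,  t_8 = 34,  t_9 = 2,  t_{10} = 36,  t_{11} = 23,  t_{12} = 16.
Since t_{12} = t_0 = 16, the sequence is periodic with period 12.
(1148 - 0) mod 12 = 8, so t_{1148} = t_8 = 34.

34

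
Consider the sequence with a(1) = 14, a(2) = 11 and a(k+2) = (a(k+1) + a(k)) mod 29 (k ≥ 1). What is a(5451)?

3

Listing terms: a(1) = 14,  a(2) = 11,  a(3) = 25,  a(4) = 7,  a(5) = 3,  a(6) = 10,  a(7) = 13,  a(8) = 23,  a(9) = 7,  a(10) = 1,  a(11) = 8,  a(12) = 9,  a(13) = 17,  a(14) = 26,  a(15) = 14,  a(16) = 11.
The sequence repeats with period 14.
So a(5451) = a(1 + ((5451-1) mod 14)) = a(5) = 3.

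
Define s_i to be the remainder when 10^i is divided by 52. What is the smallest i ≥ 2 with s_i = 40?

6

s_1 = 10, s_2 = 48, s_3 = 12, s_4 = 16, s_5 = 4, s_6 = 40, s_7 = 36, s_8 = 48.
Since s_8 = s_2 = 48, the sequence is eventually periodic: after a pre-period of length 1 it cycles with period 6.
The value 40 first appears (with i ≥ 2) at s_6.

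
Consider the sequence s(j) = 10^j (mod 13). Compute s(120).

Listing terms: s(1) = 10, s(2) = 9, s(3) = 12, s(4) = 3, s(5) = 4, s(6) = 1, s(7) = 10.
The sequence repeats with period 6.
(120 - 1) mod 6 = 5, so s(120) = s(6) = 1.

1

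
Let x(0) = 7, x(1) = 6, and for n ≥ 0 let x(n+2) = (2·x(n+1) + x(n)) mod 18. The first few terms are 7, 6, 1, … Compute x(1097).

12

Listing terms: x(0) = 7,  x(1) = 6,  x(2) = 1,  x(3) = 8,  x(4) = 17,  x(5) = 6,  x(6) = 11,  x(7) = 10,  x(8) = 13,  x(9) = 0,  x(10) = 13,  x(11) = 8,  x(12) = 11,  x(13) = 12,  x(14) = 17,  x(15) = 10,  x(16) = 1,  x(17) = 12,  x(18) = 7,  x(19) = 8,  x(20) = 5,  x(21) = 0,  x(22) = 5,  x(23) = 10,  x(24) = 7,  x(25) = 6.
The sequence repeats with period 24.
So x(1097) = x(0 + ((1097-0) mod 24)) = x(17) = 12.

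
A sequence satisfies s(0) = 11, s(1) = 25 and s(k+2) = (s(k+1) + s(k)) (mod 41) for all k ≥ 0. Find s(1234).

We have s(0) = 11, s(1) = 25, s(2) = 36, s(3) = 20, s(4) = 15, s(5) = 35, s(6) = 9, s(7) = 3, s(8) = 12, s(9) = 15, s(10) = 27, s(11) = 1, s(12) = 28, s(13) = 29, s(14) = 16, s(15) = 4, s(16) = 20, s(17) = 24, s(18) = 3, s(19) = 27, s(20) = 30, s(21) = 16, s(22) = 5, s(23) = 21, s(24) = 26, s(25) = 6, s(26) = 32, s(27) = 38, s(28) = 29, s(29) = 26, s(30) = 14, s(31) = 40, s(32) = 13, s(33) = 12, s(34) = 25, s(35) = 37, s(36) = 21, s(37) = 17, s(38) = 38, s(39) = 14, s(40) = 11, s(41) = 25.
The sequence repeats with period 40.
(1234 - 0) mod 40 = 34, so s(1234) = s(34) = 25.

25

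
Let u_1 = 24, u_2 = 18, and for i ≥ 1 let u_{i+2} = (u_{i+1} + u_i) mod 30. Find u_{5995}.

We have u_1 = 24; u_2 = 18; u_3 = 12; u_4 = 0; u_5 = 12; u_6 = 12; u_7 = 24; u_8 = 6; u_9 = 0; u_{10} = 6; u_{11} = 6; u_{12} = 12; u_{13} = 18; u_{14} = 0; u_{15} = 18; u_{16} = 18; u_{17} = 6; u_{18} = 24; u_{19} = 0; u_{20} = 24; u_{21} = 24; u_{22} = 18.
Since (u_{21}, u_{22}) = (u_1, u_2) = (24, 18) (two consecutive terms determine the rest), the sequence is periodic with period 20.
(5995 - 1) mod 20 = 14, so u_{5995} = u_{15} = 18.

18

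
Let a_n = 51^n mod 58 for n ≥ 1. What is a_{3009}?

a_1 = 51, a_2 = 49, a_3 = 5, a_4 = 23, a_5 = 13, a_6 = 25, a_7 = 57, a_8 = 7, a_9 = 9, a_{10} = 53, a_{11} = 35, a_{12} = 45, a_{13} = 33, a_{14} = 1, a_{15} = 51.
Since a_{15} = a_1 = 51, the sequence is periodic with period 14.
(3009 - 1) mod 14 = 12, so a_{3009} = a_{13} = 33.

33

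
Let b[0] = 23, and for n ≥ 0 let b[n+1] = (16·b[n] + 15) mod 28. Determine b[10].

19

Computing terms: b[0] = 23,  b[1] = 19,  b[2] = 11,  b[3] = 23.
The sequence repeats with period 3.
So b[10] = b[0 + ((10-0) mod 3)] = b[1] = 19.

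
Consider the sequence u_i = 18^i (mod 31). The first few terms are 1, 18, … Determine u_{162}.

Computing terms: u_0 = 1, u_1 = 18, u_2 = 14, u_3 = 4, u_4 = 10, u_5 = 25, u_6 = 16, u_7 = 9, u_8 = 7, u_9 = 2, u_{10} = 5, u_{11} = 28, u_{12} = 8, u_{13} = 20, u_{14} = 19, u_{15} = 1.
Since u_{15} = u_0 = 1, the sequence is periodic with period 15.
(162 - 0) mod 15 = 12, so u_{162} = u_{12} = 8.

8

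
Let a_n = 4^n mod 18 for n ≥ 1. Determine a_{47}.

We have a_1 = 4, a_2 = 16, a_3 = 10, a_4 = 4.
Since a_4 = a_1 = 4, the sequence is periodic with period 3.
So a_{47} = a_{1 + ((47-1) mod 3)} = a_2 = 16.

16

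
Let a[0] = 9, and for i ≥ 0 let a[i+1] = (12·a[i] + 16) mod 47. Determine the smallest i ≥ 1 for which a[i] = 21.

5

a[0] = 9; a[1] = 30; a[2] = 0; a[3] = 16; a[4] = 20; a[5] = 21; a[6] = 33; a[7] = 36; a[8] = 25; a[9] = 34; a[10] = 1; a[11] = 28; a[12] = 23; a[13] = 10; a[14] = 42; a[15] = 3; a[16] = 5; a[17] = 29; a[18] = 35; a[19] = 13; a[20] = 31; a[21] = 12; a[22] = 19; a[23] = 9.
The sequence repeats with period 23.
The value 21 first appears (with i ≥ 1) at a[5].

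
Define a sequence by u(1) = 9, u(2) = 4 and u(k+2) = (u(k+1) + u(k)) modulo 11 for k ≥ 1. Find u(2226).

Listing terms: u(1) = 9,  u(2) = 4,  u(3) = 2,  u(4) = 6,  u(5) = 8,  u(6) = 3,  u(7) = 0,  u(8) = 3,  u(9) = 3,  u(10) = 6,  u(11) = 9,  u(12) = 4.
The sequence repeats with period 10.
(2226 - 1) mod 10 = 5, so u(2226) = u(6) = 3.

3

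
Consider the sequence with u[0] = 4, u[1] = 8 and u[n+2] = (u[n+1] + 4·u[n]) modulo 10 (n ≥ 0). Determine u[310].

u[0] = 4,  u[1] = 8,  u[2] = 4,  u[3] = 6,  u[4] = 2,  u[5] = 6,  u[6] = 4,  u[7] = 8.
The sequence repeats with period 6.
(310 - 0) mod 6 = 4, so u[310] = u[4] = 2.

2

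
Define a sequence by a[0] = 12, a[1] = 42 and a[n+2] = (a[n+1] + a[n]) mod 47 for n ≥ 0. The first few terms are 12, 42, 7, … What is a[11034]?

8

Listing terms: a[0] = 12,  a[1] = 42,  a[2] = 7,  a[3] = 2,  a[4] = 9,  a[5] = 11,  a[6] = 20,  a[7] = 31,  a[8] = 4,  a[9] = 35,  a[10] = 39,  a[11] = 27,  a[12] = 19,  a[13] = 46,  a[14] = 18,  a[15] = 17,  a[16] = 35,  a[17] = 5,  a[18] = 40,  a[19] = 45,  a[20] = 38,  a[21] = 36,  a[22] = 27,  a[23] = 16,  a[24] = 43,  a[25] = 12,  a[26] = 8,  a[27] = 20,  a[28] = 28,  a[29] = 1,  a[30] = 29,  a[31] = 30,  a[32] = 12,  a[33] = 42.
Since (a[32], a[33]) = (a[0], a[1]) = (12, 42) (two consecutive terms determine the rest), the sequence is periodic with period 32.
(11034 - 0) mod 32 = 26, so a[11034] = a[26] = 8.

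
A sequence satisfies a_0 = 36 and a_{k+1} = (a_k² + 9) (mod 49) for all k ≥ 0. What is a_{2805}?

4

We have a_0 = 36,  a_1 = 31,  a_2 = 39,  a_3 = 11,  a_4 = 32,  a_5 = 4,  a_6 = 25,  a_7 = 46,  a_8 = 18,  a_9 = 39.
Since a_9 = a_2 = 39, the sequence is eventually periodic: after a pre-period of length 2 it cycles with period 7.
For k ≥ 2, a_k depends only on (k - 2) mod 7. (2805 - 2) mod 7 = 3, so a_{2805} = a_5 = 4.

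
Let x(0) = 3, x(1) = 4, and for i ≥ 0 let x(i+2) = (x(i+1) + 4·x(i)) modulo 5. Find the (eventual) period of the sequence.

6

Computing terms: x(0) = 3,  x(1) = 4,  x(2) = 1,  x(3) = 2,  x(4) = 1,  x(5) = 4,  x(6) = 3,  x(7) = 4.
Since (x(6), x(7)) = (x(0), x(1)) = (3, 4) (two consecutive terms determine the rest), the sequence is periodic with period 6.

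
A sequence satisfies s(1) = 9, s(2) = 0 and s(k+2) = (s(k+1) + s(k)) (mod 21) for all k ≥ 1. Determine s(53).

18

We have s(1) = 9; s(2) = 0; s(3) = 9; s(4) = 9; s(5) = 18; s(6) = 6; s(7) = 3; s(8) = 9; s(9) = 12; s(10) = 0; s(11) = 12; s(12) = 12; s(13) = 3; s(14) = 15; s(15) = 18; s(16) = 12; s(17) = 9; s(18) = 0.
The sequence repeats with period 16.
So s(53) = s(1 + ((53-1) mod 16)) = s(5) = 18.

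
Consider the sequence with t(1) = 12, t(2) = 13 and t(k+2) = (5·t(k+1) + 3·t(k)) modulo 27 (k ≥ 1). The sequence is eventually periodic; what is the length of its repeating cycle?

18

We have t(1) = 12; t(2) = 13; t(3) = 20; t(4) = 4; t(5) = 26; t(6) = 7; t(7) = 5; t(8) = 19; t(9) = 2; t(10) = 13; t(11) = 17; t(12) = 16; t(13) = 23; t(14) = 1; t(15) = 20; t(16) = 22; t(17) = 8; t(18) = 25; t(19) = 14; t(20) = 10; t(21) = 11; t(22) = 4; t(23) = 26.
Since (t(22), t(23)) = (t(4), t(5)) = (4, 26) (two consecutive terms determine the rest), the sequence is eventually periodic: after a pre-period of length 3 it cycles with period 18.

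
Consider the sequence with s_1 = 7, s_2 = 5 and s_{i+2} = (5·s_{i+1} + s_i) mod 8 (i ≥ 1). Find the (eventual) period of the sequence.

12

We have s_1 = 7,  s_2 = 5,  s_3 = 0,  s_4 = 5,  s_5 = 1,  s_6 = 2,  s_7 = 3,  s_8 = 1,  s_9 = 0,  s_{10} = 1,  s_{11} = 5,  s_{12} = 2,  s_{13} = 7,  s_{14} = 5.
The sequence repeats with period 12.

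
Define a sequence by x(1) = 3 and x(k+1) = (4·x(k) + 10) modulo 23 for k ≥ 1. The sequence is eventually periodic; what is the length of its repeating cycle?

Listing terms: x(1) = 3, x(2) = 22, x(3) = 6, x(4) = 11, x(5) = 8, x(6) = 19, x(7) = 17, x(8) = 9, x(9) = 0, x(10) = 10, x(11) = 4, x(12) = 3.
Since x(12) = x(1) = 3, the sequence is periodic with period 11.

11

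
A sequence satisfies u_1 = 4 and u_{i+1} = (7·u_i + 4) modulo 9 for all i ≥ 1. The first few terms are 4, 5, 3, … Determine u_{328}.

Listing terms: u_1 = 4,  u_2 = 5,  u_3 = 3,  u_4 = 7,  u_5 = 8,  u_6 = 6,  u_7 = 1,  u_8 = 2,  u_9 = 0,  u_{10} = 4.
Since u_{10} = u_1 = 4, the sequence is periodic with period 9.
(328 - 1) mod 9 = 3, so u_{328} = u_4 = 7.

7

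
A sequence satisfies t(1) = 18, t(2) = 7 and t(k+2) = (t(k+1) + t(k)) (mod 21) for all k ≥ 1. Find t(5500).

Listing terms: t(1) = 18; t(2) = 7; t(3) = 4; t(4) = 11; t(5) = 15; t(6) = 5; t(7) = 20; t(8) = 4; t(9) = 3; t(10) = 7; t(11) = 10; t(12) = 17; t(13) = 6; t(14) = 2; t(15) = 8; t(16) = 10; t(17) = 18; t(18) = 7.
Since (t(17), t(18)) = (t(1), t(2)) = (18, 7) (two consecutive terms determine the rest), the sequence is periodic with period 16.
(5500 - 1) mod 16 = 11, so t(5500) = t(12) = 17.

17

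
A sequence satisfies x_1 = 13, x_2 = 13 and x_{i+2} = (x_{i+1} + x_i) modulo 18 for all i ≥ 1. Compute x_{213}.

8

x_1 = 13, x_2 = 13, x_3 = 8, x_4 = 3, x_5 = 11, x_6 = 14, x_7 = 7, x_8 = 3, x_9 = 10, x_{10} = 13, x_{11} = 5, x_{12} = 0, x_{13} = 5, x_{14} = 5, x_{15} = 10, x_{16} = 15, x_{17} = 7, x_{18} = 4, x_{19} = 11, x_{20} = 15, x_{21} = 8, x_{22} = 5, x_{23} = 13, x_{24} = 0, x_{25} = 13, x_{26} = 13.
Since (x_{25}, x_{26}) = (x_1, x_2) = (13, 13) (two consecutive terms determine the rest), the sequence is periodic with period 24.
(213 - 1) mod 24 = 20, so x_{213} = x_{21} = 8.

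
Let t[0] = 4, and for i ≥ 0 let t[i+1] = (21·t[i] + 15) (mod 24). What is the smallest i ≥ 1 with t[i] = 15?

5

We have t[0] = 4; t[1] = 3; t[2] = 6; t[3] = 21; t[4] = 0; t[5] = 15; t[6] = 18; t[7] = 9; t[8] = 12; t[9] = 3.
Since t[9] = t[1] = 3, the sequence is eventually periodic: after a pre-period of length 1 it cycles with period 8.
The value 15 first appears (with i ≥ 1) at t[5].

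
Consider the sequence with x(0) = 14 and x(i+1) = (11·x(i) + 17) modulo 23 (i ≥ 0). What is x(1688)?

21

Computing terms: x(0) = 14; x(1) = 10; x(2) = 12; x(3) = 11; x(4) = 0; x(5) = 17; x(6) = 20; x(7) = 7; x(8) = 2; x(9) = 16; x(10) = 9; x(11) = 1; x(12) = 5; x(13) = 3; x(14) = 4; x(15) = 15; x(16) = 21; x(17) = 18; x(18) = 8; x(19) = 13; x(20) = 22; x(21) = 6; x(22) = 14.
The sequence repeats with period 22.
So x(1688) = x(0 + ((1688-0) mod 22)) = x(16) = 21.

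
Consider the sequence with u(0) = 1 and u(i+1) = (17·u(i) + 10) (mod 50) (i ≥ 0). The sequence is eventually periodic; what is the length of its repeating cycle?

Listing terms: u(0) = 1; u(1) = 27; u(2) = 19; u(3) = 33; u(4) = 21; u(5) = 17; u(6) = 49; u(7) = 43; u(8) = 41; u(9) = 7; u(10) = 29; u(11) = 3; u(12) = 11; u(13) = 47; u(14) = 9; u(15) = 13; u(16) = 31; u(17) = 37; u(18) = 39; u(19) = 23; u(20) = 1.
The sequence repeats with period 20.

20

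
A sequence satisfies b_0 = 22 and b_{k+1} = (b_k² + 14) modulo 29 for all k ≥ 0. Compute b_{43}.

18

Computing terms: b_0 = 22, b_1 = 5, b_2 = 10, b_3 = 27, b_4 = 18, b_5 = 19, b_6 = 27.
Since b_6 = b_3 = 27, the sequence is eventually periodic: after a pre-period of length 3 it cycles with period 3.
For k ≥ 3, b_k depends only on (k - 3) mod 3. (43 - 3) mod 3 = 1, so b_{43} = b_4 = 18.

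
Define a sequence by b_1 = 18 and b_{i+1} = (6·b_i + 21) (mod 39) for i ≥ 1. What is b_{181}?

18

b_1 = 18,  b_2 = 12,  b_3 = 15,  b_4 = 33,  b_5 = 24,  b_6 = 9,  b_7 = 36,  b_8 = 3,  b_9 = 0,  b_{10} = 21,  b_{11} = 30,  b_{12} = 6,  b_{13} = 18.
The sequence repeats with period 12.
(181 - 1) mod 12 = 0, so b_{181} = b_1 = 18.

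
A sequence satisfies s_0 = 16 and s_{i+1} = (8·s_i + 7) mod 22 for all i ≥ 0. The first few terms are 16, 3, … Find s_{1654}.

1

We have s_0 = 16; s_1 = 3; s_2 = 9; s_3 = 13; s_4 = 1; s_5 = 15; s_6 = 17; s_7 = 11; s_8 = 7; s_9 = 19; s_{10} = 5; s_{11} = 3.
Since s_{11} = s_1 = 3, the sequence is eventually periodic: after a pre-period of length 1 it cycles with period 10.
For i ≥ 1, s_i depends only on (i - 1) mod 10. (1654 - 1) mod 10 = 3, so s_{1654} = s_4 = 1.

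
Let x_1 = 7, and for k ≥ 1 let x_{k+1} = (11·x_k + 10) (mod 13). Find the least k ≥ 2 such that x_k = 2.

We have x_1 = 7,  x_2 = 9,  x_3 = 5,  x_4 = 0,  x_5 = 10,  x_6 = 3,  x_7 = 4,  x_8 = 2,  x_9 = 6,  x_{10} = 11,  x_{11} = 1,  x_{12} = 8,  x_{13} = 7.
Since x_{13} = x_1 = 7, the sequence is periodic with period 12.
The value 2 first appears (with k ≥ 2) at x_8.

8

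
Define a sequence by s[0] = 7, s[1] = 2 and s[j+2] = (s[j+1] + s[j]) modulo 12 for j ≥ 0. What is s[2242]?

We have s[0] = 7,  s[1] = 2,  s[2] = 9,  s[3] = 11,  s[4] = 8,  s[5] = 7,  s[6] = 3,  s[7] = 10,  s[8] = 1,  s[9] = 11,  s[10] = 0,  s[11] = 11,  s[12] = 11,  s[13] = 10,  s[14] = 9,  s[15] = 7,  s[16] = 4,  s[17] = 11,  s[18] = 3,  s[19] = 2,  s[20] = 5,  s[21] = 7,  s[22] = 0,  s[23] = 7,  s[24] = 7,  s[25] = 2.
Since (s[24], s[25]) = (s[0], s[1]) = (7, 2) (two consecutive terms determine the rest), the sequence is periodic with period 24.
(2242 - 0) mod 24 = 10, so s[2242] = s[10] = 0.

0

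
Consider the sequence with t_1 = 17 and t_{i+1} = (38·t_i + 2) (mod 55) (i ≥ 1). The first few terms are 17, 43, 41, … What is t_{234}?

Listing terms: t_1 = 17; t_2 = 43; t_3 = 41; t_4 = 20; t_5 = 47; t_6 = 28; t_7 = 21; t_8 = 30; t_9 = 42; t_{10} = 3; t_{11} = 6; t_{12} = 10; t_{13} = 52; t_{14} = 53; t_{15} = 36; t_{16} = 50; t_{17} = 32; t_{18} = 8; t_{19} = 31; t_{20} = 25; t_{21} = 17.
The sequence repeats with period 20.
So t_{234} = t_{1 + ((234-1) mod 20)} = t_{14} = 53.

53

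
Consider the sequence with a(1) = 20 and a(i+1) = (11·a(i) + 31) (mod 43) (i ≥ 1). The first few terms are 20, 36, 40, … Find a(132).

1

Computing terms: a(1) = 20; a(2) = 36; a(3) = 40; a(4) = 41; a(5) = 9; a(6) = 1; a(7) = 42; a(8) = 20.
Since a(8) = a(1) = 20, the sequence is periodic with period 7.
(132 - 1) mod 7 = 5, so a(132) = a(6) = 1.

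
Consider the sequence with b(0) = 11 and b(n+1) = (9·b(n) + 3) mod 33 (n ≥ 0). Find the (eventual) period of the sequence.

b(0) = 11,  b(1) = 3,  b(2) = 30,  b(3) = 9,  b(4) = 18,  b(5) = 0,  b(6) = 3.
Since b(6) = b(1) = 3, the sequence is eventually periodic: after a pre-period of length 1 it cycles with period 5.

5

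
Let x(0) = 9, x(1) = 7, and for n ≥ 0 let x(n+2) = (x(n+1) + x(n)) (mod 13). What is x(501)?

0

x(0) = 9, x(1) = 7, x(2) = 3, x(3) = 10, x(4) = 0, x(5) = 10, x(6) = 10, x(7) = 7, x(8) = 4, x(9) = 11, x(10) = 2, x(11) = 0, x(12) = 2, x(13) = 2, x(14) = 4, x(15) = 6, x(16) = 10, x(17) = 3, x(18) = 0, x(19) = 3, x(20) = 3, x(21) = 6, x(22) = 9, x(23) = 2, x(24) = 11, x(25) = 0, x(26) = 11, x(27) = 11, x(28) = 9, x(29) = 7.
Since (x(28), x(29)) = (x(0), x(1)) = (9, 7) (two consecutive terms determine the rest), the sequence is periodic with period 28.
(501 - 0) mod 28 = 25, so x(501) = x(25) = 0.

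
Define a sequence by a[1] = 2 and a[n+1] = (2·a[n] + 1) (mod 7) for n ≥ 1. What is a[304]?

2

a[1] = 2; a[2] = 5; a[3] = 4; a[4] = 2.
The sequence repeats with period 3.
(304 - 1) mod 3 = 0, so a[304] = a[1] = 2.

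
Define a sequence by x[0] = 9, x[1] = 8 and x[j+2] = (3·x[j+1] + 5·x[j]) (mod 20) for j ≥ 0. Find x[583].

Listing terms: x[0] = 9; x[1] = 8; x[2] = 9; x[3] = 7; x[4] = 6; x[5] = 13; x[6] = 9; x[7] = 12; x[8] = 1; x[9] = 3; x[10] = 14; x[11] = 17; x[12] = 1; x[13] = 8; x[14] = 9.
Since (x[13], x[14]) = (x[1], x[2]) = (8, 9) (two consecutive terms determine the rest), the sequence is eventually periodic: after a pre-period of length 1 it cycles with period 12.
For j ≥ 1, x[j] depends only on (j - 1) mod 12. (583 - 1) mod 12 = 6, so x[583] = x[7] = 12.

12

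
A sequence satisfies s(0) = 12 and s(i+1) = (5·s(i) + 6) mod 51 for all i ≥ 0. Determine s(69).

Listing terms: s(0) = 12, s(1) = 15, s(2) = 30, s(3) = 3, s(4) = 21, s(5) = 9, s(6) = 0, s(7) = 6, s(8) = 36, s(9) = 33, s(10) = 18, s(11) = 45, s(12) = 27, s(13) = 39, s(14) = 48, s(15) = 42, s(16) = 12.
Since s(16) = s(0) = 12, the sequence is periodic with period 16.
So s(69) = s(0 + ((69-0) mod 16)) = s(5) = 9.

9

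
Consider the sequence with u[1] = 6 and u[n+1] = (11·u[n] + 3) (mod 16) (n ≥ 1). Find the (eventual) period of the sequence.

8

We have u[1] = 6,  u[2] = 5,  u[3] = 10,  u[4] = 1,  u[5] = 14,  u[6] = 13,  u[7] = 2,  u[8] = 9,  u[9] = 6.
The sequence repeats with period 8.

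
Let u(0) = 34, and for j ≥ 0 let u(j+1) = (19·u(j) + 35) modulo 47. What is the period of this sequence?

We have u(0) = 34; u(1) = 23; u(2) = 2; u(3) = 26; u(4) = 12; u(5) = 28; u(6) = 3; u(7) = 45; u(8) = 44; u(9) = 25; u(10) = 40; u(11) = 43; u(12) = 6; u(13) = 8; u(14) = 46; u(15) = 16; u(16) = 10; u(17) = 37; u(18) = 33; u(19) = 4; u(20) = 17; u(21) = 29; u(22) = 22; u(23) = 30; u(24) = 41; u(25) = 15; u(26) = 38; u(27) = 5; u(28) = 36; u(29) = 14; u(30) = 19; u(31) = 20; u(32) = 39; u(33) = 24; u(34) = 21; u(35) = 11; u(36) = 9; u(37) = 18; u(38) = 1; u(39) = 7; u(40) = 27; u(41) = 31; u(42) = 13; u(43) = 0; u(44) = 35; u(45) = 42; u(46) = 34.
The sequence repeats with period 46.

46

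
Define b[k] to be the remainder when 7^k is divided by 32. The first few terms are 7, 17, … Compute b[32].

We have b[1] = 7; b[2] = 17; b[3] = 23; b[4] = 1; b[5] = 7.
Since b[5] = b[1] = 7, the sequence is periodic with period 4.
(32 - 1) mod 4 = 3, so b[32] = b[4] = 1.

1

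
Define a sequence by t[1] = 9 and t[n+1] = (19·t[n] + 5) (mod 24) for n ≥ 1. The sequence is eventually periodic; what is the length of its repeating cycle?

12

Listing terms: t[1] = 9; t[2] = 8; t[3] = 13; t[4] = 12; t[5] = 17; t[6] = 16; t[7] = 21; t[8] = 20; t[9] = 1; t[10] = 0; t[11] = 5; t[12] = 4; t[13] = 9.
The sequence repeats with period 12.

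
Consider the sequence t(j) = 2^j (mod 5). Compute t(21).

2

t(1) = 2, t(2) = 4, t(3) = 3, t(4) = 1, t(5) = 2.
The sequence repeats with period 4.
(21 - 1) mod 4 = 0, so t(21) = t(1) = 2.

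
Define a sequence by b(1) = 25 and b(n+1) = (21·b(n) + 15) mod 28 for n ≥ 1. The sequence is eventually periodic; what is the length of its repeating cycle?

Computing terms: b(1) = 25,  b(2) = 8,  b(3) = 15,  b(4) = 22,  b(5) = 1,  b(6) = 8.
Since b(6) = b(2) = 8, the sequence is eventually periodic: after a pre-period of length 1 it cycles with period 4.

4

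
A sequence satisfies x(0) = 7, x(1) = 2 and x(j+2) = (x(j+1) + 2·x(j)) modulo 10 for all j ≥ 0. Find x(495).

0

Listing terms: x(0) = 7,  x(1) = 2,  x(2) = 6,  x(3) = 0,  x(4) = 2,  x(5) = 2,  x(6) = 6.
Since (x(5), x(6)) = (x(1), x(2)) = (2, 6) (two consecutive terms determine the rest), the sequence is eventually periodic: after a pre-period of length 1 it cycles with period 4.
For j ≥ 1, x(j) depends only on (j - 1) mod 4. (495 - 1) mod 4 = 2, so x(495) = x(3) = 0.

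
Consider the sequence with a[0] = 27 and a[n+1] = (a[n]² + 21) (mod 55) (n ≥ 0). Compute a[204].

Listing terms: a[0] = 27,  a[1] = 35,  a[2] = 36,  a[3] = 52,  a[4] = 30,  a[5] = 41,  a[6] = 52.
Since a[6] = a[3] = 52, the sequence is eventually periodic: after a pre-period of length 3 it cycles with period 3.
For n ≥ 3, a[n] depends only on (n - 3) mod 3. (204 - 3) mod 3 = 0, so a[204] = a[3] = 52.

52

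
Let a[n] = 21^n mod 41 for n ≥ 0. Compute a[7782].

31

We have a[0] = 1,  a[1] = 21,  a[2] = 31,  a[3] = 36,  a[4] = 18,  a[5] = 9,  a[6] = 25,  a[7] = 33,  a[8] = 37,  a[9] = 39,  a[10] = 40,  a[11] = 20,  a[12] = 10,  a[13] = 5,  a[14] = 23,  a[15] = 32,  a[16] = 16,  a[17] = 8,  a[18] = 4,  a[19] = 2,  a[20] = 1.
The sequence repeats with period 20.
(7782 - 0) mod 20 = 2, so a[7782] = a[2] = 31.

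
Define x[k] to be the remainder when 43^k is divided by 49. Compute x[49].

Listing terms: x[1] = 43,  x[2] = 36,  x[3] = 29,  x[4] = 22,  x[5] = 15,  x[6] = 8,  x[7] = 1,  x[8] = 43.
Since x[8] = x[1] = 43, the sequence is periodic with period 7.
So x[49] = x[1 + ((49-1) mod 7)] = x[7] = 1.

1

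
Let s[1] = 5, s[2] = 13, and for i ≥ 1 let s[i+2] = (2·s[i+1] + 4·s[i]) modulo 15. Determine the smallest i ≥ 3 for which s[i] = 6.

8

We have s[1] = 5,  s[2] = 13,  s[3] = 1,  s[4] = 9,  s[5] = 7,  s[6] = 5,  s[7] = 8,  s[8] = 6,  s[9] = 14,  s[10] = 7,  s[11] = 10,  s[12] = 3,  s[13] = 1,  s[14] = 14,  s[15] = 2,  s[16] = 0,  s[17] = 8,  s[18] = 1,  s[19] = 4,  s[20] = 12,  s[21] = 10,  s[22] = 8,  s[23] = 11,  s[24] = 9,  s[25] = 2,  s[26] = 10,  s[27] = 13,  s[28] = 6,  s[29] = 4,  s[30] = 2,  s[31] = 5,  s[32] = 3,  s[33] = 11,  s[34] = 4,  s[35] = 7,  s[36] = 0,  s[37] = 13,  s[38] = 11,  s[39] = 14,  s[40] = 12,  s[41] = 5,  s[42] = 13.
Since (s[41], s[42]) = (s[1], s[2]) = (5, 13) (two consecutive terms determine the rest), the sequence is periodic with period 40.
The value 6 first appears (with i ≥ 3) at s[8].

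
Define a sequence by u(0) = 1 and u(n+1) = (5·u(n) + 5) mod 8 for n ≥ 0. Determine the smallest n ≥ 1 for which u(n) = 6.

We have u(0) = 1,  u(1) = 2,  u(2) = 7,  u(3) = 0,  u(4) = 5,  u(5) = 6,  u(6) = 3,  u(7) = 4,  u(8) = 1.
Since u(8) = u(0) = 1, the sequence is periodic with period 8.
The value 6 first appears (with n ≥ 1) at u(5).

5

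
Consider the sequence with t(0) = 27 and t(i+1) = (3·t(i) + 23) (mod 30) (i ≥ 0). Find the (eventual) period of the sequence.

Computing terms: t(0) = 27, t(1) = 14, t(2) = 5, t(3) = 8, t(4) = 17, t(5) = 14.
Since t(5) = t(1) = 14, the sequence is eventually periodic: after a pre-period of length 1 it cycles with period 4.

4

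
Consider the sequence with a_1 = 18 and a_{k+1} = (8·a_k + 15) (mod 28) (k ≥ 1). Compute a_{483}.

We have a_1 = 18, a_2 = 19, a_3 = 27, a_4 = 7, a_5 = 15, a_6 = 23, a_7 = 3, a_8 = 11, a_9 = 19.
Since a_9 = a_2 = 19, the sequence is eventually periodic: after a pre-period of length 1 it cycles with period 7.
For k ≥ 2, a_k depends only on (k - 2) mod 7. (483 - 2) mod 7 = 5, so a_{483} = a_7 = 3.

3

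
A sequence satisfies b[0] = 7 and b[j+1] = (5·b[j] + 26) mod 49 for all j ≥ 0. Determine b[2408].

Computing terms: b[0] = 7,  b[1] = 12,  b[2] = 37,  b[3] = 15,  b[4] = 3,  b[5] = 41,  b[6] = 35,  b[7] = 5,  b[8] = 2,  b[9] = 36,  b[10] = 10,  b[11] = 27,  b[12] = 14,  b[13] = 47,  b[14] = 16,  b[15] = 8,  b[16] = 17,  b[17] = 13,  b[18] = 42,  b[19] = 40,  b[20] = 30,  b[21] = 29,  b[22] = 24,  b[23] = 48,  b[24] = 21,  b[25] = 33,  b[26] = 44,  b[27] = 1,  b[28] = 31,  b[29] = 34,  b[30] = 0,  b[31] = 26,  b[32] = 9,  b[33] = 22,  b[34] = 38,  b[35] = 20,  b[36] = 28,  b[37] = 19,  b[38] = 23,  b[39] = 43,  b[40] = 45,  b[41] = 6,  b[42] = 7.
The sequence repeats with period 42.
(2408 - 0) mod 42 = 14, so b[2408] = b[14] = 16.

16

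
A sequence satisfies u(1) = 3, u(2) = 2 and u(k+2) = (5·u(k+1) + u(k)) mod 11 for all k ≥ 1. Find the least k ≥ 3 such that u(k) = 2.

Listing terms: u(1) = 3; u(2) = 2; u(3) = 2; u(4) = 1; u(5) = 7; u(6) = 3; u(7) = 0; u(8) = 3; u(9) = 4; u(10) = 1; u(11) = 9; u(12) = 2; u(13) = 8; u(14) = 9; u(15) = 9; u(16) = 10; u(17) = 4; u(18) = 8; u(19) = 0; u(20) = 8; u(21) = 7; u(22) = 10; u(23) = 2; u(24) = 9; u(25) = 3; u(26) = 2.
The sequence repeats with period 24.
The value 2 first appears (with k ≥ 3) at u(3).

3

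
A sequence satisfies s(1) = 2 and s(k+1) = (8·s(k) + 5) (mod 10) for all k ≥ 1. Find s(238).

Computing terms: s(1) = 2,  s(2) = 1,  s(3) = 3,  s(4) = 9,  s(5) = 7,  s(6) = 1.
Since s(6) = s(2) = 1, the sequence is eventually periodic: after a pre-period of length 1 it cycles with period 4.
For k ≥ 2, s(k) depends only on (k - 2) mod 4. (238 - 2) mod 4 = 0, so s(238) = s(2) = 1.

1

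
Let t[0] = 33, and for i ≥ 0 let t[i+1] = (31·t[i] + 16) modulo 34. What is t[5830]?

t[0] = 33; t[1] = 19; t[2] = 27; t[3] = 3; t[4] = 7; t[5] = 29; t[6] = 31; t[7] = 25; t[8] = 9; t[9] = 23; t[10] = 15; t[11] = 5; t[12] = 1; t[13] = 13; t[14] = 11; t[15] = 17; t[16] = 33.
The sequence repeats with period 16.
(5830 - 0) mod 16 = 6, so t[5830] = t[6] = 31.

31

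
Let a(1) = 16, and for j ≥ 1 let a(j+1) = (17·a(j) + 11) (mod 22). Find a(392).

a(1) = 16, a(2) = 19, a(3) = 4, a(4) = 13, a(5) = 12, a(6) = 17, a(7) = 14, a(8) = 7, a(9) = 20, a(10) = 21, a(11) = 16.
The sequence repeats with period 10.
(392 - 1) mod 10 = 1, so a(392) = a(2) = 19.

19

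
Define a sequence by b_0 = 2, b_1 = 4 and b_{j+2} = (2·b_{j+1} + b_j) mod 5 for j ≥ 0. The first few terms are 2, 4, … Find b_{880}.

3

Listing terms: b_0 = 2; b_1 = 4; b_2 = 0; b_3 = 4; b_4 = 3; b_5 = 0; b_6 = 3; b_7 = 1; b_8 = 0; b_9 = 1; b_{10} = 2; b_{11} = 0; b_{12} = 2; b_{13} = 4.
The sequence repeats with period 12.
So b_{880} = b_{0 + ((880-0) mod 12)} = b_4 = 3.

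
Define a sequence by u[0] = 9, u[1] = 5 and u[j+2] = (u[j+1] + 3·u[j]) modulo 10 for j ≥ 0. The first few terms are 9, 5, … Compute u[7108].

3

u[0] = 9, u[1] = 5, u[2] = 2, u[3] = 7, u[4] = 3, u[5] = 4, u[6] = 3, u[7] = 5, u[8] = 4, u[9] = 9, u[10] = 1, u[11] = 8, u[12] = 1, u[13] = 5, u[14] = 8, u[15] = 3, u[16] = 7, u[17] = 6, u[18] = 7, u[19] = 5, u[20] = 6, u[21] = 1, u[22] = 9, u[23] = 2, u[24] = 9, u[25] = 5.
Since (u[24], u[25]) = (u[0], u[1]) = (9, 5) (two consecutive terms determine the rest), the sequence is periodic with period 24.
So u[7108] = u[0 + ((7108-0) mod 24)] = u[4] = 3.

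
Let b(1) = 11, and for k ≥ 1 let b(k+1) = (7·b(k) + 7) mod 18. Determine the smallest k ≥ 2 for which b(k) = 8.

b(1) = 11,  b(2) = 12,  b(3) = 1,  b(4) = 14,  b(5) = 15,  b(6) = 4,  b(7) = 17,  b(8) = 0,  b(9) = 7,  b(10) = 2,  b(11) = 3,  b(12) = 10,  b(13) = 5,  b(14) = 6,  b(15) = 13,  b(16) = 8,  b(17) = 9,  b(18) = 16,  b(19) = 11.
The sequence repeats with period 18.
The value 8 first appears (with k ≥ 2) at b(16).

16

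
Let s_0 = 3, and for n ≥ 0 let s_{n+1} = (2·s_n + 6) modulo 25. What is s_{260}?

Computing terms: s_0 = 3,  s_1 = 12,  s_2 = 5,  s_3 = 16,  s_4 = 13,  s_5 = 7,  s_6 = 20,  s_7 = 21,  s_8 = 23,  s_9 = 2,  s_{10} = 10,  s_{11} = 1,  s_{12} = 8,  s_{13} = 22,  s_{14} = 0,  s_{15} = 6,  s_{16} = 18,  s_{17} = 17,  s_{18} = 15,  s_{19} = 11,  s_{20} = 3.
Since s_{20} = s_0 = 3, the sequence is periodic with period 20.
(260 - 0) mod 20 = 0, so s_{260} = s_0 = 3.

3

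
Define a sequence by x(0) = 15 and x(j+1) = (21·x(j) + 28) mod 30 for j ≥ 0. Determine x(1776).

13

Computing terms: x(0) = 15; x(1) = 13; x(2) = 1; x(3) = 19; x(4) = 7; x(5) = 25; x(6) = 13.
Since x(6) = x(1) = 13, the sequence is eventually periodic: after a pre-period of length 1 it cycles with period 5.
For j ≥ 1, x(j) depends only on (j - 1) mod 5. (1776 - 1) mod 5 = 0, so x(1776) = x(1) = 13.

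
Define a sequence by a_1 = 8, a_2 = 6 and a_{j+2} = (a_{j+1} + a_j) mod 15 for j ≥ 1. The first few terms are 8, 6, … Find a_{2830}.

a_1 = 8, a_2 = 6, a_3 = 14, a_4 = 5, a_5 = 4, a_6 = 9, a_7 = 13, a_8 = 7, a_9 = 5, a_{10} = 12, a_{11} = 2, a_{12} = 14, a_{13} = 1, a_{14} = 0, a_{15} = 1, a_{16} = 1, a_{17} = 2, a_{18} = 3, a_{19} = 5, a_{20} = 8, a_{21} = 13, a_{22} = 6, a_{23} = 4, a_{24} = 10, a_{25} = 14, a_{26} = 9, a_{27} = 8, a_{28} = 2, a_{29} = 10, a_{30} = 12, a_{31} = 7, a_{32} = 4, a_{33} = 11, a_{34} = 0, a_{35} = 11, a_{36} = 11, a_{37} = 7, a_{38} = 3, a_{39} = 10, a_{40} = 13, a_{41} = 8, a_{42} = 6.
Since (a_{41}, a_{42}) = (a_1, a_2) = (8, 6) (two consecutive terms determine the rest), the sequence is periodic with period 40.
(2830 - 1) mod 40 = 29, so a_{2830} = a_{30} = 12.

12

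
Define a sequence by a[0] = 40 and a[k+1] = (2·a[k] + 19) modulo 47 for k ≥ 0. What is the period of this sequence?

a[0] = 40; a[1] = 5; a[2] = 29; a[3] = 30; a[4] = 32; a[5] = 36; a[6] = 44; a[7] = 13; a[8] = 45; a[9] = 15; a[10] = 2; a[11] = 23; a[12] = 18; a[13] = 8; a[14] = 35; a[15] = 42; a[16] = 9; a[17] = 37; a[18] = 46; a[19] = 17; a[20] = 6; a[21] = 31; a[22] = 34; a[23] = 40.
The sequence repeats with period 23.

23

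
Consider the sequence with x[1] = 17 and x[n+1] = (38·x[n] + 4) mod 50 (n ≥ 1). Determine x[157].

Computing terms: x[1] = 17,  x[2] = 0,  x[3] = 4,  x[4] = 6,  x[5] = 32,  x[6] = 20,  x[7] = 14,  x[8] = 36,  x[9] = 22,  x[10] = 40,  x[11] = 24,  x[12] = 16,  x[13] = 12,  x[14] = 10,  x[15] = 34,  x[16] = 46,  x[17] = 2,  x[18] = 30,  x[19] = 44,  x[20] = 26,  x[21] = 42,  x[22] = 0.
Since x[22] = x[2] = 0, the sequence is eventually periodic: after a pre-period of length 1 it cycles with period 20.
For n ≥ 2, x[n] depends only on (n - 2) mod 20. (157 - 2) mod 20 = 15, so x[157] = x[17] = 2.

2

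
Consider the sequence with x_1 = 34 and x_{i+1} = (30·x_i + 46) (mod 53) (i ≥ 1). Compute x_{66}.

6

Computing terms: x_1 = 34,  x_2 = 6,  x_3 = 14,  x_4 = 42,  x_5 = 34.
The sequence repeats with period 4.
(66 - 1) mod 4 = 1, so x_{66} = x_2 = 6.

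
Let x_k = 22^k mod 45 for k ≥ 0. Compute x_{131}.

We have x_0 = 1, x_1 = 22, x_2 = 34, x_3 = 28, x_4 = 31, x_5 = 7, x_6 = 19, x_7 = 13, x_8 = 16, x_9 = 37, x_{10} = 4, x_{11} = 43, x_{12} = 1.
The sequence repeats with period 12.
(131 - 0) mod 12 = 11, so x_{131} = x_{11} = 43.

43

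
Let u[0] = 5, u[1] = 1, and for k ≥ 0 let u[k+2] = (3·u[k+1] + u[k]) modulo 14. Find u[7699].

Computing terms: u[0] = 5, u[1] = 1, u[2] = 8, u[3] = 11, u[4] = 13, u[5] = 8, u[6] = 9, u[7] = 7, u[8] = 2, u[9] = 13, u[10] = 13, u[11] = 10, u[12] = 1, u[13] = 13, u[14] = 12, u[15] = 7, u[16] = 5, u[17] = 8, u[18] = 1, u[19] = 11, u[20] = 6, u[21] = 1, u[22] = 9, u[23] = 0, u[24] = 9, u[25] = 13, u[26] = 6, u[27] = 3, u[28] = 1, u[29] = 6, u[30] = 5, u[31] = 7, u[32] = 12, u[33] = 1, u[34] = 1, u[35] = 4, u[36] = 13, u[37] = 1, u[38] = 2, u[39] = 7, u[40] = 9, u[41] = 6, u[42] = 13, u[43] = 3, u[44] = 8, u[45] = 13, u[46] = 5, u[47] = 0, u[48] = 5, u[49] = 1.
The sequence repeats with period 48.
So u[7699] = u[0 + ((7699-0) mod 48)] = u[19] = 11.

11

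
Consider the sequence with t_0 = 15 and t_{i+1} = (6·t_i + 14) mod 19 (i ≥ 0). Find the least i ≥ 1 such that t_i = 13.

7

Listing terms: t_0 = 15, t_1 = 9, t_2 = 11, t_3 = 4, t_4 = 0, t_5 = 14, t_6 = 3, t_7 = 13, t_8 = 16, t_9 = 15.
The sequence repeats with period 9.
The value 13 first appears (with i ≥ 1) at t_7.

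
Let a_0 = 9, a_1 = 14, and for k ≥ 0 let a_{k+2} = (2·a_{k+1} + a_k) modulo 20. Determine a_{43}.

Computing terms: a_0 = 9; a_1 = 14; a_2 = 17; a_3 = 8; a_4 = 13; a_5 = 14; a_6 = 1; a_7 = 16; a_8 = 13; a_9 = 2; a_{10} = 17; a_{11} = 16; a_{12} = 9; a_{13} = 14.
Since (a_{12}, a_{13}) = (a_0, a_1) = (9, 14) (two consecutive terms determine the rest), the sequence is periodic with period 12.
(43 - 0) mod 12 = 7, so a_{43} = a_7 = 16.

16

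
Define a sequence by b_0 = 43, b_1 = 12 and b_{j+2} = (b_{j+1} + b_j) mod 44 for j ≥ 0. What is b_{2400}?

b_0 = 43,  b_1 = 12,  b_2 = 11,  b_3 = 23,  b_4 = 34,  b_5 = 13,  b_6 = 3,  b_7 = 16,  b_8 = 19,  b_9 = 35,  b_{10} = 10,  b_{11} = 1,  b_{12} = 11,  b_{13} = 12,  b_{14} = 23,  b_{15} = 35,  b_{16} = 14,  b_{17} = 5,  b_{18} = 19,  b_{19} = 24,  b_{20} = 43,  b_{21} = 23,  b_{22} = 22,  b_{23} = 1,  b_{24} = 23,  b_{25} = 24,  b_{26} = 3,  b_{27} = 27,  b_{28} = 30,  b_{29} = 13,  b_{30} = 43,  b_{31} = 12.
Since (b_{30}, b_{31}) = (b_0, b_1) = (43, 12) (two consecutive terms determine the rest), the sequence is periodic with period 30.
(2400 - 0) mod 30 = 0, so b_{2400} = b_0 = 43.

43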